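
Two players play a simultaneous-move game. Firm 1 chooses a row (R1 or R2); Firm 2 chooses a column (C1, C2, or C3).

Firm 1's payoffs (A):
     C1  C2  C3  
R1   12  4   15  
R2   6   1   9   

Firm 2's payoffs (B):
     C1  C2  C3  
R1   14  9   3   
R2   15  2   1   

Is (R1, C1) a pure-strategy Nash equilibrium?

Holding Firm 2 at C1: Firm 1 gets 12 from R1, versus 6 from R2. No profitable deviation for Firm 1.
Holding Firm 1 at R1: Firm 2 gets 14 from C1, versus 9 from C2, 3 from C3. No profitable deviation for Firm 2 either.

Yes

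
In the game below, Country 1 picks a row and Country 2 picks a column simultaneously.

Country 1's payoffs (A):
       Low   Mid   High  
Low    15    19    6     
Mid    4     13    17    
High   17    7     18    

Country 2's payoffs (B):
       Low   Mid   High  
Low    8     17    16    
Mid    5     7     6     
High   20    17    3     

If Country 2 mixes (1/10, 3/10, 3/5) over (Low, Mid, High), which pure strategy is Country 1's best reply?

High

Compute Country 1's expected payoff from each pure strategy against the given mix.
Low: (1/10)·15 + (3/10)·19 + (3/5)·6 = 54/5
Mid: (1/10)·4 + (3/10)·13 + (3/5)·17 = 29/2
High: (1/10)·17 + (3/10)·7 + (3/5)·18 = 73/5
Highest expected payoff is 73/5, from High.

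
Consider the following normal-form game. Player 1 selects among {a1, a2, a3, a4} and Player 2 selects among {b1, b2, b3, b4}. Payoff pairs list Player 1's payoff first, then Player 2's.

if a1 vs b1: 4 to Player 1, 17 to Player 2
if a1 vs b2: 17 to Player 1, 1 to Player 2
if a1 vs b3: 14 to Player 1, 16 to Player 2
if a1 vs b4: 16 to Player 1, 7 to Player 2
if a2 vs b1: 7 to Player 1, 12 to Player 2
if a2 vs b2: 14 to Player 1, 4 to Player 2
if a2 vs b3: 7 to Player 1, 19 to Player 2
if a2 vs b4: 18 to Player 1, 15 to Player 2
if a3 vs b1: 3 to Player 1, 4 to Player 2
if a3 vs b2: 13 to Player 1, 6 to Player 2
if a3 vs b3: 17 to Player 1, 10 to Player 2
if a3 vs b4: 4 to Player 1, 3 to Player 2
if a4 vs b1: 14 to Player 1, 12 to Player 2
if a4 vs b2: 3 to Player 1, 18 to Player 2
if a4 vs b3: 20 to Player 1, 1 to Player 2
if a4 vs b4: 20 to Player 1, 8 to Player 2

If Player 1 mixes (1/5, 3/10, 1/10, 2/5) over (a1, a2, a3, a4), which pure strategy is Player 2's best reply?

b1

Compute Player 2's expected payoff from each pure strategy against the given mix.
b1: (1/5)·17 + (3/10)·12 + (1/10)·4 + (2/5)·12 = 61/5
b2: (1/5)·1 + (3/10)·4 + (1/10)·6 + (2/5)·18 = 46/5
b3: (1/5)·16 + (3/10)·19 + (1/10)·10 + (2/5)·1 = 103/10
b4: (1/5)·7 + (3/10)·15 + (1/10)·3 + (2/5)·8 = 47/5
Highest expected payoff is 61/5, from b1.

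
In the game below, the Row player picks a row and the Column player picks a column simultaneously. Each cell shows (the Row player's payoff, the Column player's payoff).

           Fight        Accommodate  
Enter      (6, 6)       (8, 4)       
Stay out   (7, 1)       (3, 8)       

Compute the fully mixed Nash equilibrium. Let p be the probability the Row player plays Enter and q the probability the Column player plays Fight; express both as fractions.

In a mixed NE each player is indifferent between their pure strategies, so the opponent's mix sets the indifference.
The Column player indifferent between Fight and Accommodate: p·6 + (1−p)·1 = p·4 + (1−p)·8 ⟹ 1 + 5p = 8 + (-4)p ⟹ p = 7/9.
The Row player indifferent between Enter and Stay out: q·6 + (1−q)·8 = q·7 + (1−q)·3 ⟹ 8 + (-2)q = 3 + 4q ⟹ q = 5/6.

p = 7/9, q = 5/6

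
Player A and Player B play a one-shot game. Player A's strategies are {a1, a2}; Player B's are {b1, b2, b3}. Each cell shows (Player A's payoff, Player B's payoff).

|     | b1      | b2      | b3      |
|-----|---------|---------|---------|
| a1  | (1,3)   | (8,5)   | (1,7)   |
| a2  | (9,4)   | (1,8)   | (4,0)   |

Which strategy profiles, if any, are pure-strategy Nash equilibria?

Check mutual best responses: a cell is a NE iff neither player can gain by unilaterally deviating.
Player A's best responses — vs b1: a2 (payoff 9); vs b2: a1 (payoff 8); vs b3: a2 (payoff 4).
Player B's best responses — vs a1: b3 (payoff 7); vs a2: b2 (payoff 8).
No cell has both players best-responding. For instance, Player A's best reply to b2 is a1, but against a1 Player B prefers b3 over b2.

No pure-strategy Nash equilibrium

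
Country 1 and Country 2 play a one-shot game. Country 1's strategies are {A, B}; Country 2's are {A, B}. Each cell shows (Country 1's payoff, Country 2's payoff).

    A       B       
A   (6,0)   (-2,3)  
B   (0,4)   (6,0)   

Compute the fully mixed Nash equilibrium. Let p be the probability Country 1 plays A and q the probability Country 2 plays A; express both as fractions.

p = 4/7, q = 4/7

In a mixed NE each player is indifferent between their pure strategies, so the opponent's mix sets the indifference.
Country 2 indifferent between A and B: p·0 + (1−p)·4 = p·3 + (1−p)·0 ⟹ 4 + (-4)p = 0 + 3p ⟹ p = 4/7.
Country 1 indifferent between A and B: q·6 + (1−q)·(-2) = q·0 + (1−q)·6 ⟹ (-2) + 8q = 6 + (-6)q ⟹ q = 4/7.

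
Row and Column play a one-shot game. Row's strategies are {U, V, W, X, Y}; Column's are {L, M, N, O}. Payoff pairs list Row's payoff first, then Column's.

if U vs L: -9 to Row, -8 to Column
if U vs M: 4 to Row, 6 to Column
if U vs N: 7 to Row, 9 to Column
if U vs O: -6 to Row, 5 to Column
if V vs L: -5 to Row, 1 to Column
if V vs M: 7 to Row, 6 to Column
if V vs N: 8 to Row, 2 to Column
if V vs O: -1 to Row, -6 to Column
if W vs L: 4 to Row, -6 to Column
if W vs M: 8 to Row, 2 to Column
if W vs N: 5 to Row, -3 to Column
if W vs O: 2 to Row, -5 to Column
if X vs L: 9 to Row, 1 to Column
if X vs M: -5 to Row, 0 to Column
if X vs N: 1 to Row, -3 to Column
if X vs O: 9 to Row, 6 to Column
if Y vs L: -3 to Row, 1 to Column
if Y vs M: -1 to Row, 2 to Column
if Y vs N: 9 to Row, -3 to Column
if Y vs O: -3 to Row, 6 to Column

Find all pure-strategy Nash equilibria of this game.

A profile is a Nash equilibrium when each player is best-responding to the other.
Row's best responses — vs L: X (payoff 9); vs M: W (payoff 8); vs N: Y (payoff 9); vs O: X (payoff 9).
Column's best responses — vs U: N (payoff 9); vs V: M (payoff 6); vs W: M (payoff 2); vs X: O (payoff 6); vs Y: O (payoff 6).
Mutual best responses occur at (W, M) and (X, O); at each, neither player gains by switching.

(W, M) and (X, O)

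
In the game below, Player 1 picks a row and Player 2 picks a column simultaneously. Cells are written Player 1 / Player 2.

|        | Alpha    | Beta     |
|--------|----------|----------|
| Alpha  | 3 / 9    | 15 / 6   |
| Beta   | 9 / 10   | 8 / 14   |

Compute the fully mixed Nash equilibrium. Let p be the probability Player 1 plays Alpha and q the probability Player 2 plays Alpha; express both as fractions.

p = 4/7, q = 7/13

Each player's mixing probability is pinned down by making the *other* player indifferent.
Player 2 indifferent between Alpha and Beta: p·9 + (1−p)·10 = p·6 + (1−p)·14 ⟹ 10 + (-1)p = 14 + (-8)p ⟹ p = 4/7.
Player 1 indifferent between Alpha and Beta: q·3 + (1−q)·15 = q·9 + (1−q)·8 ⟹ 15 + (-12)q = 8 + 1q ⟹ q = 7/13.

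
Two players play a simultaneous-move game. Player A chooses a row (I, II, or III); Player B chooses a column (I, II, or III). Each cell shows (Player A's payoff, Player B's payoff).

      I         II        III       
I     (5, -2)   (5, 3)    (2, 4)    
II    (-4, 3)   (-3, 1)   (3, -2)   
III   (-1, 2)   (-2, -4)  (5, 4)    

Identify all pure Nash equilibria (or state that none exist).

Find each player's best response to every opponent strategy; NE are the intersections.
Player A's best responses — vs I: I (payoff 5); vs II: I (payoff 5); vs III: III (payoff 5).
Player B's best responses — vs I: III (payoff 4); vs II: I (payoff 3); vs III: III (payoff 4).
The only mutual best response is (III, III); neither player gains by switching there.

(III, III)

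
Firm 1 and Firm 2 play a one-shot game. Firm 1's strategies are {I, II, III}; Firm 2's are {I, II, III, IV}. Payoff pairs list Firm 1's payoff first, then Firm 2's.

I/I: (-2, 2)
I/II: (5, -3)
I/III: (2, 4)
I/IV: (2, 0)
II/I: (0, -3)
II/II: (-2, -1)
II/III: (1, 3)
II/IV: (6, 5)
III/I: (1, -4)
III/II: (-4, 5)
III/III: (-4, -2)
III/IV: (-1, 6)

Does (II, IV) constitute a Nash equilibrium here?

Yes

Holding Firm 2 at IV: Firm 1 gets 6 from II, versus 2 from I, -1 from III. No profitable deviation for Firm 1.
Holding Firm 1 at II: Firm 2 gets 5 from IV, versus -3 from I, -1 from II, 3 from III. No profitable deviation for Firm 2 either.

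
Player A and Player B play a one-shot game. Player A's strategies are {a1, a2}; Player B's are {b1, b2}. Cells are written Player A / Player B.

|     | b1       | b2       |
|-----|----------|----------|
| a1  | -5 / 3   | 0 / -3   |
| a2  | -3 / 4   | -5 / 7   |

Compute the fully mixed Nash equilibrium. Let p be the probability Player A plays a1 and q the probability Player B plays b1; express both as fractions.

Each player's mixing probability is pinned down by making the *other* player indifferent.
Player B indifferent between b1 and b2: p·3 + (1−p)·4 = p·(-3) + (1−p)·7 ⟹ 4 + (-1)p = 7 + (-10)p ⟹ p = 1/3.
Player A indifferent between a1 and a2: q·(-5) + (1−q)·0 = q·(-3) + (1−q)·(-5) ⟹ 0 + (-5)q = (-5) + 2q ⟹ q = 5/7.

p = 1/3, q = 5/7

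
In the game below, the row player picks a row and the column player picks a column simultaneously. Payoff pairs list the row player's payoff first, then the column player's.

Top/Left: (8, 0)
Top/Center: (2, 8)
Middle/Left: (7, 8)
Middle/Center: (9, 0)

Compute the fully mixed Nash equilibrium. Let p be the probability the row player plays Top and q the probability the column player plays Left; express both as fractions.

Each player's mixing probability is pinned down by making the *other* player indifferent.
The column player indifferent between Left and Center: p·0 + (1−p)·8 = p·8 + (1−p)·0 ⟹ 8 + (-8)p = 0 + 8p ⟹ p = 1/2.
The row player indifferent between Top and Middle: q·8 + (1−q)·2 = q·7 + (1−q)·9 ⟹ 2 + 6q = 9 + (-2)q ⟹ q = 7/8.

p = 1/2, q = 7/8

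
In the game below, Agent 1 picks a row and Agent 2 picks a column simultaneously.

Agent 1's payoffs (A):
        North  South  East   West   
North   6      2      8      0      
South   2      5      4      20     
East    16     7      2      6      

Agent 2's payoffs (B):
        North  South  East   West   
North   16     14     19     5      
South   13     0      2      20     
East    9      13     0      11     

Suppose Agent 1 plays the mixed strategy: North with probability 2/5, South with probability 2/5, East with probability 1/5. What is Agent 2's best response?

Compute Agent 2's expected payoff from each pure strategy against the given mix.
North: (2/5)·16 + (2/5)·13 + (1/5)·9 = 67/5
South: (2/5)·14 + (2/5)·0 + (1/5)·13 = 41/5
East: (2/5)·19 + (2/5)·2 + (1/5)·0 = 42/5
West: (2/5)·5 + (2/5)·20 + (1/5)·11 = 61/5
Highest expected payoff is 67/5, from North.

North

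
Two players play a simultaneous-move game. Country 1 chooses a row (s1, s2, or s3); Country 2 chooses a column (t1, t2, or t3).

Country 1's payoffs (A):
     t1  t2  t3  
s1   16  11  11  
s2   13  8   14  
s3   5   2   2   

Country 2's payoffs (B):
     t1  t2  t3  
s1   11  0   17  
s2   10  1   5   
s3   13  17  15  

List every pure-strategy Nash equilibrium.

There is no pure-strategy Nash equilibrium

Check mutual best responses: a cell is a NE iff neither player can gain by unilaterally deviating.
Country 1's best responses — vs t1: s1 (payoff 16); vs t2: s1 (payoff 11); vs t3: s2 (payoff 14).
Country 2's best responses — vs s1: t3 (payoff 17); vs s2: t1 (payoff 10); vs s3: t2 (payoff 17).
No cell has both players best-responding. For instance, Country 1's best reply to t3 is s2, but against s2 Country 2 prefers t1 over t3.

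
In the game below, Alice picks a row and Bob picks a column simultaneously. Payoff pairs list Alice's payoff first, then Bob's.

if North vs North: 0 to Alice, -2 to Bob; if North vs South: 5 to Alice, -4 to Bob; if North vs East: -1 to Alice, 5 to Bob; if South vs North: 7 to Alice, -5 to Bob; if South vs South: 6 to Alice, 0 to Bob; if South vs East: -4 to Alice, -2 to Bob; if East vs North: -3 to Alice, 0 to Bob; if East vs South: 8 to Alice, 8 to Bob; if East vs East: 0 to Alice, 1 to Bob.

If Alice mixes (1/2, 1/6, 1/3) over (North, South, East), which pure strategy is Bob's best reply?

East

Bob's best reply maximizes expected payoff against the mix.
North: (1/2)·(-2) + (1/6)·(-5) + (1/3)·0 = -11/6
South: (1/2)·(-4) + (1/6)·0 + (1/3)·8 = 2/3
East: (1/2)·5 + (1/6)·(-2) + (1/3)·1 = 5/2
Highest expected payoff is 5/2, from East.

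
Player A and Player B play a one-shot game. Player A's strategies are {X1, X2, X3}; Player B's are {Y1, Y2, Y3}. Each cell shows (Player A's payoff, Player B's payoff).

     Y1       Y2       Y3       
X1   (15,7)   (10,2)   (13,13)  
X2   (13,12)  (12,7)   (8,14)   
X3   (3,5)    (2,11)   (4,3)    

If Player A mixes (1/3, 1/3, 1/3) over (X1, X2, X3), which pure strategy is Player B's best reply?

Y3

Player B's best reply maximizes expected payoff against the mix.
Y1: (1/3)·7 + (1/3)·12 + (1/3)·5 = 8
Y2: (1/3)·2 + (1/3)·7 + (1/3)·11 = 20/3
Y3: (1/3)·13 + (1/3)·14 + (1/3)·3 = 10
Highest expected payoff is 10, from Y3.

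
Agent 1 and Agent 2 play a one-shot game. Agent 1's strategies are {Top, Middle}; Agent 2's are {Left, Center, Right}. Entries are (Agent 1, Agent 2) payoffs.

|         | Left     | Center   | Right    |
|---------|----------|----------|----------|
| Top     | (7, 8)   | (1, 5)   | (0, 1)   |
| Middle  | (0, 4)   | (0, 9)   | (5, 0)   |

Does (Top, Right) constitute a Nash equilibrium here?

No

Holding Agent 2 at Right: Agent 1 gets 0 from Top but could get 5 by switching to Middle. Agent 1 has a profitable deviation.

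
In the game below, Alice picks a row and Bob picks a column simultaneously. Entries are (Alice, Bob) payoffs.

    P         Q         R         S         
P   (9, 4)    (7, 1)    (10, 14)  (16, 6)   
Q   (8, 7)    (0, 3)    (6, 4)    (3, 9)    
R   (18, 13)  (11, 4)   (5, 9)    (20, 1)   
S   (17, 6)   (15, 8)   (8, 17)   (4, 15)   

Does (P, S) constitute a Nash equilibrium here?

Holding Bob at S: Alice gets 16 from P but could get 20 by switching to R. Alice has a profitable deviation.

No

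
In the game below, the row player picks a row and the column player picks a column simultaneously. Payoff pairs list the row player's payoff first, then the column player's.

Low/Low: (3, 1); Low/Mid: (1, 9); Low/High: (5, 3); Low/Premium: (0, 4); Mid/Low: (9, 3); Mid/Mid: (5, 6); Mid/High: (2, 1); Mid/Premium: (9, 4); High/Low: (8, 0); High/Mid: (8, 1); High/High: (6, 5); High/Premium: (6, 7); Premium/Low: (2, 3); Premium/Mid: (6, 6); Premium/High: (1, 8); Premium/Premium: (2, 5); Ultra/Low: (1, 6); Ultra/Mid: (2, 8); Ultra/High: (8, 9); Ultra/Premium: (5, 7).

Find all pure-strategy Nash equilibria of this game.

A profile is a Nash equilibrium when each player is best-responding to the other.
The row player's best responses — vs Low: Mid (payoff 9); vs Mid: High (payoff 8); vs High: Ultra (payoff 8); vs Premium: Mid (payoff 9).
The column player's best responses — vs Low: Mid (payoff 9); vs Mid: Mid (payoff 6); vs High: Premium (payoff 7); vs Premium: High (payoff 8); vs Ultra: High (payoff 9).
The only mutual best response is (Ultra, High); neither player gains by switching there.

(Ultra, High)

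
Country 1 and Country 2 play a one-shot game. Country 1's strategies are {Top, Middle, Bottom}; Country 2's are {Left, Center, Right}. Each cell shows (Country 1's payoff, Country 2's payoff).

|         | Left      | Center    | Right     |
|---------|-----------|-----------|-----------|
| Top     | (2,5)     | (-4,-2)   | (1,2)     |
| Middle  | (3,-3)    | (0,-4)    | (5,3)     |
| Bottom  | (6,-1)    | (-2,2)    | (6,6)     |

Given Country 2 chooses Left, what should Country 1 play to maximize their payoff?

With Country 2 fixed at Left, Country 1's payoffs are: Top → 2, Middle → 3, Bottom → 6.
The maximum is 6, achieved by Bottom.

Bottom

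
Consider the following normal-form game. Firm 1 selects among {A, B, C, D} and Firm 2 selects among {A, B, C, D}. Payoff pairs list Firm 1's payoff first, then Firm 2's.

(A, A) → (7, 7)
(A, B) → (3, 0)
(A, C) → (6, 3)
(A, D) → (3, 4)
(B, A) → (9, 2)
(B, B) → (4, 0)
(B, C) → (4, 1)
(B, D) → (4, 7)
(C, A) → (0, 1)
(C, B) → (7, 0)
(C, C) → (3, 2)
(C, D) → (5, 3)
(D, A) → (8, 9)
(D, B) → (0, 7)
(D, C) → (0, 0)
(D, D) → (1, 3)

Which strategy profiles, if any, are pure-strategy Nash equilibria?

Check mutual best responses: a cell is a NE iff neither player can gain by unilaterally deviating.
Firm 1's best responses — vs A: B (payoff 9); vs B: C (payoff 7); vs C: A (payoff 6); vs D: C (payoff 5).
Firm 2's best responses — vs A: A (payoff 7); vs B: D (payoff 7); vs C: D (payoff 3); vs D: A (payoff 9).
The only mutual best response is (C, D); neither player gains by switching there.

(C, D)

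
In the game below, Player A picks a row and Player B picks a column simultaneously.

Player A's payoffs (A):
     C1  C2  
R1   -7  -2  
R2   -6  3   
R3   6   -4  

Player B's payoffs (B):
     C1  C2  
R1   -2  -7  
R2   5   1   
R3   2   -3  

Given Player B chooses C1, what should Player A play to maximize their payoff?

R3

With Player B fixed at C1, Player A's payoffs are: R1 → -7, R2 → -6, R3 → 6.
The maximum is 6, achieved by R3.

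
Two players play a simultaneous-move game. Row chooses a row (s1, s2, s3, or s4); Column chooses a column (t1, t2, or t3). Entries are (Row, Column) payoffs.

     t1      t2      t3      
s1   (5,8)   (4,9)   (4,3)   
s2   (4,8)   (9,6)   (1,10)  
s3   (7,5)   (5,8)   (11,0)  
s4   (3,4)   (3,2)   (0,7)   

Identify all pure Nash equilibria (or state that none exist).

No pure-strategy Nash equilibrium

Find each player's best response to every opponent strategy; NE are the intersections.
Row's best responses — vs t1: s3 (payoff 7); vs t2: s2 (payoff 9); vs t3: s3 (payoff 11).
Column's best responses — vs s1: t2 (payoff 9); vs s2: t3 (payoff 10); vs s3: t2 (payoff 8); vs s4: t3 (payoff 7).
No cell has both players best-responding. For instance, Row's best reply to t2 is s2, but against s2 Column prefers t3 over t2.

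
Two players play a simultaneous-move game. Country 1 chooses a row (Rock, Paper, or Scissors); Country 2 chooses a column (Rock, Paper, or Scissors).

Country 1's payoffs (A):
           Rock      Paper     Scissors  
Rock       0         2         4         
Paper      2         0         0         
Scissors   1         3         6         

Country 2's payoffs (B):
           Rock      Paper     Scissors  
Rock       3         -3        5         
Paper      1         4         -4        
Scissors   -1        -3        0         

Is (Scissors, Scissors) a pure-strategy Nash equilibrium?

Yes

Holding Country 2 at Scissors: Country 1 gets 6 from Scissors, versus 4 from Rock, 0 from Paper. No profitable deviation for Country 1.
Holding Country 1 at Scissors: Country 2 gets 0 from Scissors, versus -1 from Rock, -3 from Paper. No profitable deviation for Country 2 either.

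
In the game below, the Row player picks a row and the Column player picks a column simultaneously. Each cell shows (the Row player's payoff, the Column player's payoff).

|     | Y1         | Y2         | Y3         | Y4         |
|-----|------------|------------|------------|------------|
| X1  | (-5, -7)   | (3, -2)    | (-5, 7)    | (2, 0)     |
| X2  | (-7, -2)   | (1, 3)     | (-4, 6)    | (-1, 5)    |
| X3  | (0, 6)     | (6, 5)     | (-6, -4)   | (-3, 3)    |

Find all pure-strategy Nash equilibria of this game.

Check mutual best responses: a cell is a NE iff neither player can gain by unilaterally deviating.
The Row player's best responses — vs Y1: X3 (payoff 0); vs Y2: X3 (payoff 6); vs Y3: X2 (payoff -4); vs Y4: X1 (payoff 2).
The Column player's best responses — vs X1: Y3 (payoff 7); vs X2: Y3 (payoff 6); vs X3: Y1 (payoff 6).
Mutual best responses occur at (X2, Y3) and (X3, Y1); at each, neither player gains by switching.

(X2, Y3) and (X3, Y1)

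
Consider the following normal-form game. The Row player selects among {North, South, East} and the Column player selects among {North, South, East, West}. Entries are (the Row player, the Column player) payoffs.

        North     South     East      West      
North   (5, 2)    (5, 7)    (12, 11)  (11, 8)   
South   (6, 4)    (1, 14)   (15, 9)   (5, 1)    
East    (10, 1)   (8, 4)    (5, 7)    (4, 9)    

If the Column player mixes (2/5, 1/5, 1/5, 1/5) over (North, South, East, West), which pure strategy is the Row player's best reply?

North

The Row player's best reply maximizes expected payoff against the mix.
North: (2/5)·5 + (1/5)·5 + (1/5)·12 + (1/5)·11 = 38/5
South: (2/5)·6 + (1/5)·1 + (1/5)·15 + (1/5)·5 = 33/5
East: (2/5)·10 + (1/5)·8 + (1/5)·5 + (1/5)·4 = 37/5
Highest expected payoff is 38/5, from North.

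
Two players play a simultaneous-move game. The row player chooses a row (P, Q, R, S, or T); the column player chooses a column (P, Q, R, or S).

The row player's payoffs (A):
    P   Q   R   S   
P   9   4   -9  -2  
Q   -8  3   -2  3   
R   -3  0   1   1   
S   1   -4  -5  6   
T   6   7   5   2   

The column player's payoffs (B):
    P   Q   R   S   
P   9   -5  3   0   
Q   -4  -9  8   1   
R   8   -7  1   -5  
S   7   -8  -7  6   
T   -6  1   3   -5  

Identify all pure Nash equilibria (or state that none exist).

Check mutual best responses: a cell is a NE iff neither player can gain by unilaterally deviating.
The row player's best responses — vs P: P (payoff 9); vs Q: T (payoff 7); vs R: T (payoff 5); vs S: S (payoff 6).
The column player's best responses — vs P: P (payoff 9); vs Q: R (payoff 8); vs R: P (payoff 8); vs S: P (payoff 7); vs T: R (payoff 3).
Mutual best responses occur at (P, P) and (T, R); at each, neither player gains by switching.

(P, P) and (T, R)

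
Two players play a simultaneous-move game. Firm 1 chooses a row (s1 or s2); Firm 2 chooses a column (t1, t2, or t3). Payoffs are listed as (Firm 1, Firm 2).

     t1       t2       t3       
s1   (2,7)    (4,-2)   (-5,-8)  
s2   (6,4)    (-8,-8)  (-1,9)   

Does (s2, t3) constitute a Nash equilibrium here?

Holding Firm 2 at t3: Firm 1 gets -1 from s2, versus -5 from s1. No profitable deviation for Firm 1.
Holding Firm 1 at s2: Firm 2 gets 9 from t3, versus 4 from t1, -8 from t2. No profitable deviation for Firm 2 either.

Yes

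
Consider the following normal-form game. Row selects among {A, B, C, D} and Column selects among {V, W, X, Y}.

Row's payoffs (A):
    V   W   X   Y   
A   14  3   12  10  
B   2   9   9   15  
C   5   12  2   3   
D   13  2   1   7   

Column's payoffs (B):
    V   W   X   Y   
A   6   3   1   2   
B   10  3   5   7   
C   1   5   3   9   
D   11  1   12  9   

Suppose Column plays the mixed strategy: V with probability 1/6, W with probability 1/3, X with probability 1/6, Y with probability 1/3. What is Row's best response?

B

Compute Row's expected payoff from each pure strategy against the given mix.
A: (1/6)·14 + (1/3)·3 + (1/6)·12 + (1/3)·10 = 26/3
B: (1/6)·2 + (1/3)·9 + (1/6)·9 + (1/3)·15 = 59/6
C: (1/6)·5 + (1/3)·12 + (1/6)·2 + (1/3)·3 = 37/6
D: (1/6)·13 + (1/3)·2 + (1/6)·1 + (1/3)·7 = 16/3
Highest expected payoff is 59/6, from B.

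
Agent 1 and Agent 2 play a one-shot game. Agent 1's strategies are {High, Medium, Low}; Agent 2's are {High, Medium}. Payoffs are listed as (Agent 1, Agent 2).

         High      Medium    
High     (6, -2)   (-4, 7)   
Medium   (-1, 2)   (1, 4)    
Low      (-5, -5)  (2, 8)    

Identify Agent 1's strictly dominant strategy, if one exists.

None

Check whether one of Agent 1's strategies beats all alternatives regardless of what the opponent does.
High is not dominant: against Medium, Medium gives 1 > -4.
Medium is not dominant: against High, High gives 6 > -1.
Low is not dominant: against High, High gives 6 > -5.
No single strategy is best against every opponent action.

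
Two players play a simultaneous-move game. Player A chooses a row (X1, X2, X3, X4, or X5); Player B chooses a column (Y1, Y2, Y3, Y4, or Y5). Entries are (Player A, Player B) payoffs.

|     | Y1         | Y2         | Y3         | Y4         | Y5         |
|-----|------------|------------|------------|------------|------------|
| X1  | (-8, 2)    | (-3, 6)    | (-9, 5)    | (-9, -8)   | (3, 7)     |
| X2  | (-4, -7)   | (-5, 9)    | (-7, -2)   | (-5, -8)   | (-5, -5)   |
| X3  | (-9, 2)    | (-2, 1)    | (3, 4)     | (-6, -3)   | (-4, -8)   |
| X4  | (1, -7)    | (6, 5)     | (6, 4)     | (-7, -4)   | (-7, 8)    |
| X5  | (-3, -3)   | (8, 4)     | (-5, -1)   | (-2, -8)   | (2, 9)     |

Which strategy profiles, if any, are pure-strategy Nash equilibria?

Find each player's best response to every opponent strategy; NE are the intersections.
Player A's best responses — vs Y1: X4 (payoff 1); vs Y2: X5 (payoff 8); vs Y3: X4 (payoff 6); vs Y4: X5 (payoff -2); vs Y5: X1 (payoff 3).
Player B's best responses — vs X1: Y5 (payoff 7); vs X2: Y2 (payoff 9); vs X3: Y3 (payoff 4); vs X4: Y5 (payoff 8); vs X5: Y5 (payoff 9).
The only mutual best response is (X1, Y5); neither player gains by switching there.

(X1, Y5)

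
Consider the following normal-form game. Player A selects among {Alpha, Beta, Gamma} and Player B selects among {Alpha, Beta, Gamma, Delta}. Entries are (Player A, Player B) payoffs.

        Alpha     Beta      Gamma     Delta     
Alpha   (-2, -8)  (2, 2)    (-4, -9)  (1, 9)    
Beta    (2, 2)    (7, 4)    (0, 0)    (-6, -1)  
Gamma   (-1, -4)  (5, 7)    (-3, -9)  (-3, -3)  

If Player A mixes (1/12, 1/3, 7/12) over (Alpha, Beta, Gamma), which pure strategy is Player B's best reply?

Beta

Player B's best reply maximizes expected payoff against the mix.
Alpha: (1/12)·(-8) + (1/3)·2 + (7/12)·(-4) = -7/3
Beta: (1/12)·2 + (1/3)·4 + (7/12)·7 = 67/12
Gamma: (1/12)·(-9) + (1/3)·0 + (7/12)·(-9) = -6
Delta: (1/12)·9 + (1/3)·(-1) + (7/12)·(-3) = -4/3
Highest expected payoff is 67/12, from Beta.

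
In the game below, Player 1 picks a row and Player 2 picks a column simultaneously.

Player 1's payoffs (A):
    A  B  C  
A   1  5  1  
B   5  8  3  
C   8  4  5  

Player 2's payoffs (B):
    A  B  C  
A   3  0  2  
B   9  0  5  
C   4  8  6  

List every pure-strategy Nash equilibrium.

Check mutual best responses: a cell is a NE iff neither player can gain by unilaterally deviating.
Player 1's best responses — vs A: C (payoff 8); vs B: B (payoff 8); vs C: C (payoff 5).
Player 2's best responses — vs A: A (payoff 3); vs B: A (payoff 9); vs C: B (payoff 8).
No cell has both players best-responding. For instance, Player 1's best reply to A is C, but against C Player 2 prefers B over A.

No pure-strategy Nash equilibrium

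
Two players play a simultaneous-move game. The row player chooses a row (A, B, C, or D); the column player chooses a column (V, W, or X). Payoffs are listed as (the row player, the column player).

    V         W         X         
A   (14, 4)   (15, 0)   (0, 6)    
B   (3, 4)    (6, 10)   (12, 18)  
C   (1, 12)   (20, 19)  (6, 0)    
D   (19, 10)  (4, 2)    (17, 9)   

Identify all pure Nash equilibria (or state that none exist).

(C, W) and (D, V)

A profile is a Nash equilibrium when each player is best-responding to the other.
The row player's best responses — vs V: D (payoff 19); vs W: C (payoff 20); vs X: D (payoff 17).
The column player's best responses — vs A: X (payoff 6); vs B: X (payoff 18); vs C: W (payoff 19); vs D: V (payoff 10).
Mutual best responses occur at (C, W) and (D, V); at each, neither player gains by switching.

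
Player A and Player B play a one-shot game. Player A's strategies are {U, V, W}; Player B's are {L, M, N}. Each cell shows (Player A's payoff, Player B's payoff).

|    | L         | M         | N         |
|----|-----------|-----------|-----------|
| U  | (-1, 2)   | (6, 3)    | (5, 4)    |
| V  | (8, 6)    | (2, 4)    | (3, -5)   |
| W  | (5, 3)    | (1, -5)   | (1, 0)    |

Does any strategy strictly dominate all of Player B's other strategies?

A strategy is strictly dominant if it gives Player B a strictly higher payoff than every other strategy, against every choice by the opponent.
L is not dominant: against U, M gives 3 > 2.
M is not dominant: against U, N gives 4 > 3.
N is not dominant: against V, L gives 6 > -5.
No single strategy is best against every opponent action.

None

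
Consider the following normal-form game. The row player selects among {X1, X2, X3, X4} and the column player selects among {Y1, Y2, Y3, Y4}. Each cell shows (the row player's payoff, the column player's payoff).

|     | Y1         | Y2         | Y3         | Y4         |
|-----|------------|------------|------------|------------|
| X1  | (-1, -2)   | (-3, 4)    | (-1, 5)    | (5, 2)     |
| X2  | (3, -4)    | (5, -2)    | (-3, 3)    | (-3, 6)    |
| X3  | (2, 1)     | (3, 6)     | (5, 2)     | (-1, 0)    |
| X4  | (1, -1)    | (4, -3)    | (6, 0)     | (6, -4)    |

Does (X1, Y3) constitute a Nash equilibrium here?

No

Holding the column player at Y3: the row player gets -1 from X1 but could get 6 by switching to X4. The row player has a profitable deviation.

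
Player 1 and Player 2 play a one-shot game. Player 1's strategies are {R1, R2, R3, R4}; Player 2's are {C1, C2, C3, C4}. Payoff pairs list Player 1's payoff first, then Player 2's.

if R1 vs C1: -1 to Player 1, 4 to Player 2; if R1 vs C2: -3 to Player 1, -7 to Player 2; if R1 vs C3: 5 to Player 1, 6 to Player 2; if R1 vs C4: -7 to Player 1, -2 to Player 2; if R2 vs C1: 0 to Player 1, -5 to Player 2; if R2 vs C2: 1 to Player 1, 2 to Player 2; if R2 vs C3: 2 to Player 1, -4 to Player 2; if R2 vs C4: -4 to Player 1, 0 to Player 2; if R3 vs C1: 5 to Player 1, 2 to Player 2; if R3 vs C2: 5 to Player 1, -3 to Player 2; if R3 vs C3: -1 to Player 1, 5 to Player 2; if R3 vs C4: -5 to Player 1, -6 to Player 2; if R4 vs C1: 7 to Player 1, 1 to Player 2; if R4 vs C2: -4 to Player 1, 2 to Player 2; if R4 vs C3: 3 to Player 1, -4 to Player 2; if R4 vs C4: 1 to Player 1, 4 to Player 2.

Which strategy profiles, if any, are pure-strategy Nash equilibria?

Find each player's best response to every opponent strategy; NE are the intersections.
Player 1's best responses — vs C1: R4 (payoff 7); vs C2: R3 (payoff 5); vs C3: R1 (payoff 5); vs C4: R4 (payoff 1).
Player 2's best responses — vs R1: C3 (payoff 6); vs R2: C2 (payoff 2); vs R3: C3 (payoff 5); vs R4: C4 (payoff 4).
Mutual best responses occur at (R1, C3) and (R4, C4); at each, neither player gains by switching.

(R1, C3) and (R4, C4)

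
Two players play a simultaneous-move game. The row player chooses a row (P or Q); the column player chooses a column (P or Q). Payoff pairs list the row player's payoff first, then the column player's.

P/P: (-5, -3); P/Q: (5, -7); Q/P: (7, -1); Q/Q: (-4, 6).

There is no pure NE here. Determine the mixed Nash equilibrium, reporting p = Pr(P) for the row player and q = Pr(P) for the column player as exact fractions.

p = 7/11, q = 3/7

In a mixed NE each player is indifferent between their pure strategies, so the opponent's mix sets the indifference.
The column player indifferent between P and Q: p·(-3) + (1−p)·(-1) = p·(-7) + (1−p)·6 ⟹ (-1) + (-2)p = 6 + (-13)p ⟹ p = 7/11.
The row player indifferent between P and Q: q·(-5) + (1−q)·5 = q·7 + (1−q)·(-4) ⟹ 5 + (-10)q = (-4) + 11q ⟹ q = 3/7.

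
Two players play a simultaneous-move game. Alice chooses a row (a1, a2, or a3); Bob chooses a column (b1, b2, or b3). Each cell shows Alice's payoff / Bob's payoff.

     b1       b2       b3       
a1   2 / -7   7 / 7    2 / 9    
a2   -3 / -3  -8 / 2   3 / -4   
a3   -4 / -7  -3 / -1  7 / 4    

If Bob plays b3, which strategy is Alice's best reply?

a3

With Bob fixed at b3, Alice's payoffs are: a1 → 2, a2 → 3, a3 → 7.
The maximum is 7, achieved by a3.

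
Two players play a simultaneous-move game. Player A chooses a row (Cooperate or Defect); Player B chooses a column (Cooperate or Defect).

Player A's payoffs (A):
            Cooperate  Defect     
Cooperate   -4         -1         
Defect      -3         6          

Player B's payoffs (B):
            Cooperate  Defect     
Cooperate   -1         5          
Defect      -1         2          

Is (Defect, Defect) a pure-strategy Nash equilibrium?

Yes

Holding Player B at Defect: Player A gets 6 from Defect, versus -1 from Cooperate. No profitable deviation for Player A.
Holding Player A at Defect: Player B gets 2 from Defect, versus -1 from Cooperate. No profitable deviation for Player B either.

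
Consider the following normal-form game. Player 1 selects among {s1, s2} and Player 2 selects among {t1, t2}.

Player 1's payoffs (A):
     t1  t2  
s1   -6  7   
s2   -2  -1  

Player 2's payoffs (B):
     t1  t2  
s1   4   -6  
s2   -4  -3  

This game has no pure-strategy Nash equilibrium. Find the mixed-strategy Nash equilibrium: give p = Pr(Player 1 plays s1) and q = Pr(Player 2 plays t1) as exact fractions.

Each player's mixing probability is pinned down by making the *other* player indifferent.
Player 2 indifferent between t1 and t2: p·4 + (1−p)·(-4) = p·(-6) + (1−p)·(-3) ⟹ (-4) + 8p = (-3) + (-3)p ⟹ p = 1/11.
Player 1 indifferent between s1 and s2: q·(-6) + (1−q)·7 = q·(-2) + (1−q)·(-1) ⟹ 7 + (-13)q = (-1) + (-1)q ⟹ q = 2/3.

p = 1/11, q = 2/3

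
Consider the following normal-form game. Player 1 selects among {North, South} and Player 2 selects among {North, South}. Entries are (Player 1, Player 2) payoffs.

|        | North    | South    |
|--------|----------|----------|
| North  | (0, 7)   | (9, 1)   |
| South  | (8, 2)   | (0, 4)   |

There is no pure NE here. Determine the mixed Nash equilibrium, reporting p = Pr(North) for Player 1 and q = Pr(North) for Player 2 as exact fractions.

In a mixed NE each player is indifferent between their pure strategies, so the opponent's mix sets the indifference.
Player 2 indifferent between North and South: p·7 + (1−p)·2 = p·1 + (1−p)·4 ⟹ 2 + 5p = 4 + (-3)p ⟹ p = 1/4.
Player 1 indifferent between North and South: q·0 + (1−q)·9 = q·8 + (1−q)·0 ⟹ 9 + (-9)q = 0 + 8q ⟹ q = 9/17.

p = 1/4, q = 9/17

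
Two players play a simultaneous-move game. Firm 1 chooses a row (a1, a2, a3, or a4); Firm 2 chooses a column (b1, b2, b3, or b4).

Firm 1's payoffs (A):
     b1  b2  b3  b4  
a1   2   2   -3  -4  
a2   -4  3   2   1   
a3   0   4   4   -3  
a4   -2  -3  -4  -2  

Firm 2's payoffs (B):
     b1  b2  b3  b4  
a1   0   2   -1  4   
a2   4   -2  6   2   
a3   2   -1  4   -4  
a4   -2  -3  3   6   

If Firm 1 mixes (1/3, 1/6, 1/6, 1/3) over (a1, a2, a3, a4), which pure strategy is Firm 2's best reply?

Firm 2's best reply maximizes expected payoff against the mix.
b1: (1/3)·0 + (1/6)·4 + (1/6)·2 + (1/3)·(-2) = 1/3
b2: (1/3)·2 + (1/6)·(-2) + (1/6)·(-1) + (1/3)·(-3) = -5/6
b3: (1/3)·(-1) + (1/6)·6 + (1/6)·4 + (1/3)·3 = 7/3
b4: (1/3)·4 + (1/6)·2 + (1/6)·(-4) + (1/3)·6 = 3
Highest expected payoff is 3, from b4.

b4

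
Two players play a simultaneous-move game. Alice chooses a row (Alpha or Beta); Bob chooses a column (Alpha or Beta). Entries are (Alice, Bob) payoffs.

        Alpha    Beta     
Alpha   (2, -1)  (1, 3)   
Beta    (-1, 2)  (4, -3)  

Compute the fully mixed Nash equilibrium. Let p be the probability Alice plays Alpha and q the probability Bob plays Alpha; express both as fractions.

Each player's mixing probability is pinned down by making the *other* player indifferent.
Bob indifferent between Alpha and Beta: p·(-1) + (1−p)·2 = p·3 + (1−p)·(-3) ⟹ 2 + (-3)p = (-3) + 6p ⟹ p = 5/9.
Alice indifferent between Alpha and Beta: q·2 + (1−q)·1 = q·(-1) + (1−q)·4 ⟹ 1 + 1q = 4 + (-5)q ⟹ q = 1/2.

p = 5/9, q = 1/2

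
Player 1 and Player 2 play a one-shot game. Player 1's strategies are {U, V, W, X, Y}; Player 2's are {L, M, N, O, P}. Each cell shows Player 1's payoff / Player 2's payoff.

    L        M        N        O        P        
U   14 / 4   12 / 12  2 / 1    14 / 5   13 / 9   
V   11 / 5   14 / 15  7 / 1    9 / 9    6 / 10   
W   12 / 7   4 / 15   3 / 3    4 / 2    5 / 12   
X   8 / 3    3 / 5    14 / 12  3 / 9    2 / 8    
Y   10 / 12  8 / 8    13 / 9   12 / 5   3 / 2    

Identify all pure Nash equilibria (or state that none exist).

(V, M) and (X, N)

Check mutual best responses: a cell is a NE iff neither player can gain by unilaterally deviating.
Player 1's best responses — vs L: U (payoff 14); vs M: V (payoff 14); vs N: X (payoff 14); vs O: U (payoff 14); vs P: U (payoff 13).
Player 2's best responses — vs U: M (payoff 12); vs V: M (payoff 15); vs W: M (payoff 15); vs X: N (payoff 12); vs Y: L (payoff 12).
Mutual best responses occur at (V, M) and (X, N); at each, neither player gains by switching.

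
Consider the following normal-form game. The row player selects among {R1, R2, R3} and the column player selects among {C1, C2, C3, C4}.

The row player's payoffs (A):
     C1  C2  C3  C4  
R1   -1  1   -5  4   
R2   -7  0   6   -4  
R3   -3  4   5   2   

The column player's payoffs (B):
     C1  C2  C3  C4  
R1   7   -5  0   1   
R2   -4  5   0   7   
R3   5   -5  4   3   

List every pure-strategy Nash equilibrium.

(R1, C1)

Find each player's best response to every opponent strategy; NE are the intersections.
The row player's best responses — vs C1: R1 (payoff -1); vs C2: R3 (payoff 4); vs C3: R2 (payoff 6); vs C4: R1 (payoff 4).
The column player's best responses — vs R1: C1 (payoff 7); vs R2: C4 (payoff 7); vs R3: C1 (payoff 5).
The only mutual best response is (R1, C1); neither player gains by switching there.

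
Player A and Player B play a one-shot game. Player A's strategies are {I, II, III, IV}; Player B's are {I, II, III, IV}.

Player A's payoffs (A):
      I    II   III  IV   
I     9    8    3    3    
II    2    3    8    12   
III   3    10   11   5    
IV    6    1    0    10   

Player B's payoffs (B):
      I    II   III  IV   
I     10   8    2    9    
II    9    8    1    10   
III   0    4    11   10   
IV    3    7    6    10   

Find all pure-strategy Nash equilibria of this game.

(I, I), (II, IV), and (III, III)

Find each player's best response to every opponent strategy; NE are the intersections.
Player A's best responses — vs I: I (payoff 9); vs II: III (payoff 10); vs III: III (payoff 11); vs IV: II (payoff 12).
Player B's best responses — vs I: I (payoff 10); vs II: IV (payoff 10); vs III: III (payoff 11); vs IV: IV (payoff 10).
Mutual best responses occur at (I, I), (II, IV), and (III, III); at each, neither player gains by switching.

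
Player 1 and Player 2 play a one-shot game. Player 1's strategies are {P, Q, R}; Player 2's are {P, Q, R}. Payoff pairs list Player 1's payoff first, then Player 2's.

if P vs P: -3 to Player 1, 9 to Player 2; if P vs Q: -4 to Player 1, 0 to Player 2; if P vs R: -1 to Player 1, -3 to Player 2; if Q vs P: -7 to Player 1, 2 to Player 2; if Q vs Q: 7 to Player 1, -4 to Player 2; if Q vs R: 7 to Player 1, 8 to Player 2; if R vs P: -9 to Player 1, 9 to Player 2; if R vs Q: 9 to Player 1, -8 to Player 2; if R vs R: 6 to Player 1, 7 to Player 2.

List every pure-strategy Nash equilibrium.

Find each player's best response to every opponent strategy; NE are the intersections.
Player 1's best responses — vs P: P (payoff -3); vs Q: R (payoff 9); vs R: Q (payoff 7).
Player 2's best responses — vs P: P (payoff 9); vs Q: R (payoff 8); vs R: P (payoff 9).
Mutual best responses occur at (P, P) and (Q, R); at each, neither player gains by switching.

(P, P) and (Q, R)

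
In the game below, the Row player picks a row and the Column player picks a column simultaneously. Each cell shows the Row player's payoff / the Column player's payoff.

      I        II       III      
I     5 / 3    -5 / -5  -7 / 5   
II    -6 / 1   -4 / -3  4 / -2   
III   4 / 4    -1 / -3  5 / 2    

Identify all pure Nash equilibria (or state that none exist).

No pure-strategy Nash equilibrium

Find each player's best response to every opponent strategy; NE are the intersections.
The Row player's best responses — vs I: I (payoff 5); vs II: III (payoff -1); vs III: III (payoff 5).
The Column player's best responses — vs I: III (payoff 5); vs II: I (payoff 1); vs III: I (payoff 4).
No cell has both players best-responding. For instance, the Row player's best reply to II is III, but against III the Column player prefers I over II.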